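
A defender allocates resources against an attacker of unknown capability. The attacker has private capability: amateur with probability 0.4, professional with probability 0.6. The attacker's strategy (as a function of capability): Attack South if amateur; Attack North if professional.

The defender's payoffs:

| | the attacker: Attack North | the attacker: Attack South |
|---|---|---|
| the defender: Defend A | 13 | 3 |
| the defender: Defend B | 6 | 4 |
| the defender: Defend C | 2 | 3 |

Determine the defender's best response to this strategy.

E[Defend A] = 0.4·(3) + 0.6·(13) = 9
E[Defend B] = 0.4·(4) + 0.6·(6) = 5.2
E[Defend C] = 0.4·(3) + 0.6·(2) = 2.4
Best response: Defend A (9 is the largest).

Defend A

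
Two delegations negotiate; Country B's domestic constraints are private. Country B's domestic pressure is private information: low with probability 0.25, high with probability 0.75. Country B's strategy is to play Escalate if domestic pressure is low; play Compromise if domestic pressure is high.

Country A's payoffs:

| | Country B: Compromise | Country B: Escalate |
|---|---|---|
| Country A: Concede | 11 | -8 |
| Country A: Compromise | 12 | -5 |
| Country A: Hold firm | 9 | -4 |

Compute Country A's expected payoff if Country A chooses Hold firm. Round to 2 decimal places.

5.75

E[Hold firm] = 0.25·(-4) + 0.75·9 = (-1) + 6.75 = 5.75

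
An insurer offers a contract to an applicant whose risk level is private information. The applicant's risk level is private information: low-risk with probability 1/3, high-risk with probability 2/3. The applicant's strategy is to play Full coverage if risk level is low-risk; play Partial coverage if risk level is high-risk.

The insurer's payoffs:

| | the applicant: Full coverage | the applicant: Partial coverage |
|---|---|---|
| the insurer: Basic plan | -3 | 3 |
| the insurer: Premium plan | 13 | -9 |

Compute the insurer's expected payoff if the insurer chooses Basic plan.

1

E[Basic plan] = 1/3·(-3) + 2/3·3 = (-1) + 2 = 1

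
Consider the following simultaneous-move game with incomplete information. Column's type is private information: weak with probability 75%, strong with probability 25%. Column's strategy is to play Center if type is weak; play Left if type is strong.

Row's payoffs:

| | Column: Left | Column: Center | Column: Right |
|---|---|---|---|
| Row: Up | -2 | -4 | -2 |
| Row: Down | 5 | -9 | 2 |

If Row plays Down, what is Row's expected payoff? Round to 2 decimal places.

-5.50

Take the expectation over Column's type, weighting each type's action by its prior probability.
E[Down] = 0.75·(-9) + 0.25·5 = (-6.75) + 1.25 = -5.5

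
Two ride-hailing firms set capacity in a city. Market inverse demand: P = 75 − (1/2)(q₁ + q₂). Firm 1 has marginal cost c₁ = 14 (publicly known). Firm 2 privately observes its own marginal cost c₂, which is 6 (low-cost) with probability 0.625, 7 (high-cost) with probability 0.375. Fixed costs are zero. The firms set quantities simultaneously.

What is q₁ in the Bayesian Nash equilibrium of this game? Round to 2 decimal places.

35.58

Type-c best response for Firm 2: q₂(c) = (75 − c) − q₁/2.
Firm 1 maximizes expected profit; its first-order condition is 75 − q₁ − (1/2)E[q₂] − 14 = 0.
Substituting E[q₂] and solving: E[c₂] = 6.375, so q₁ = (75 − 2·14 + 6.375)/(3/2) = 35.5833.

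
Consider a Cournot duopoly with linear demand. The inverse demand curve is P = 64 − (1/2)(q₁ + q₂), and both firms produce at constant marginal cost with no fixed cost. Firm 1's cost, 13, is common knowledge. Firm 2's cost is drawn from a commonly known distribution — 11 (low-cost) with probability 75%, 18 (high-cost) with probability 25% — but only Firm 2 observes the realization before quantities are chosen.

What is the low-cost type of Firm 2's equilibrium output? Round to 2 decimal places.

36.08

Type-c best response for Firm 2: q₂(c) = (64 − c) − q₁/2.
Firm 1 maximizes expected profit; its first-order condition is 64 − q₁ − (1/2)E[q₂] − 13 = 0.
Substituting E[q₂] and solving: E[c₂] = 12.75, so q₁ = (64 − 2·13 + 12.75)/(3/2) = 33.8333.
q₂(low-cost) = (64 − 11 − (1/2)·33.8333) = 36.0833.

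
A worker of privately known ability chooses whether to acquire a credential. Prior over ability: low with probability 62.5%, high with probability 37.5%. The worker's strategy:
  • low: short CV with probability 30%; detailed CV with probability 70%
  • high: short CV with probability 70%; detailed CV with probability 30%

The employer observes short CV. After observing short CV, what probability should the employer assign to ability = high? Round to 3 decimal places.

Apply Bayes' rule using the sender's strategy as the likelihood.
P(short CV) = 0.625·0.3 + 0.375·0.7 = 0.45
P(high | short CV) = (0.375·0.7) / 0.45 = 0.2625 / 0.45 = 0.583333

0.583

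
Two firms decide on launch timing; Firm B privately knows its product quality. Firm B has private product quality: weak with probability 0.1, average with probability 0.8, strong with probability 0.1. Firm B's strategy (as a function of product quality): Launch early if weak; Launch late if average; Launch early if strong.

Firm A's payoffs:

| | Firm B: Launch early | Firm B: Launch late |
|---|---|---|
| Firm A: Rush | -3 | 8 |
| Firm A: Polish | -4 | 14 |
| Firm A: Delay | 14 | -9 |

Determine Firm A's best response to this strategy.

E[Rush] = 0.1·(-3) + 0.8·(8) + 0.1·(-3) = 5.8
E[Polish] = 0.1·(-4) + 0.8·(14) + 0.1·(-4) = 10.4
E[Delay] = 0.1·(14) + 0.8·(-9) + 0.1·(14) = -4.4
Best response: Polish (10.4 is the largest).

Polish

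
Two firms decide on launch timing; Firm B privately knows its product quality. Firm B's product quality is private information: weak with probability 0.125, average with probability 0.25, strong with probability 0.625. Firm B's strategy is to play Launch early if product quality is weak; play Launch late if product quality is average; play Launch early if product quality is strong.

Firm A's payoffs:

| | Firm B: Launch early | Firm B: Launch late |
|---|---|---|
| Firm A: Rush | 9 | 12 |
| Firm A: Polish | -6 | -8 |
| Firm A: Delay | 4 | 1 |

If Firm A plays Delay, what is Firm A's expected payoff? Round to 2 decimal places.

E[Delay] = 0.125·4 + 0.25·1 + 0.625·4 = 0.5 + 0.25 + 2.5 = 3.25

3.25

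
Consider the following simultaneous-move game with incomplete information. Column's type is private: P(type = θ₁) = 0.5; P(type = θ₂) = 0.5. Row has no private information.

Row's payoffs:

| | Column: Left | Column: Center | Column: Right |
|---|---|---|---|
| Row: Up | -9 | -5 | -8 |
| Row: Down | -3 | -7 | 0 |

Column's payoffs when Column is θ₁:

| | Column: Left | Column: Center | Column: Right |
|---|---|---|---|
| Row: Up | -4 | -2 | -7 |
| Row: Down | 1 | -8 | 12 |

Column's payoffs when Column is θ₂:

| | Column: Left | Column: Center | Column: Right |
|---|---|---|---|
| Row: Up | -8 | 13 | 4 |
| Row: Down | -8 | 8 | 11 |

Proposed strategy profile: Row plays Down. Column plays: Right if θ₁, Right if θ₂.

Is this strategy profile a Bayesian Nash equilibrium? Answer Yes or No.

Row plays Down: E[Down] = 0.5·(0) + 0.5·(0) = 0; E[Up] = -8. Best-responding. ✓
Column (type θ₁), facing Down: Left gives 1, Center gives -8, Right gives 12. Proposed Right is best. ✓
Column (type θ₂), facing Down: Left gives -8, Center gives 8, Right gives 11. Proposed Right is best. ✓

Yes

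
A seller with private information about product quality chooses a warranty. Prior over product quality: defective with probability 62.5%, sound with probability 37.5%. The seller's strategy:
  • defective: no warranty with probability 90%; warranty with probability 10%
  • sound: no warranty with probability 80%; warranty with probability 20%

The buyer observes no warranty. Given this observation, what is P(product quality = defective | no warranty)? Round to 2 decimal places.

Apply Bayes' rule using the sender's strategy as the likelihood.
P(no warranty) = 0.625·0.9 + 0.375·0.8 = 0.8625
P(defective | no warranty) = (0.625·0.9) / 0.8625 = 0.5625 / 0.8625 = 0.652174

0.65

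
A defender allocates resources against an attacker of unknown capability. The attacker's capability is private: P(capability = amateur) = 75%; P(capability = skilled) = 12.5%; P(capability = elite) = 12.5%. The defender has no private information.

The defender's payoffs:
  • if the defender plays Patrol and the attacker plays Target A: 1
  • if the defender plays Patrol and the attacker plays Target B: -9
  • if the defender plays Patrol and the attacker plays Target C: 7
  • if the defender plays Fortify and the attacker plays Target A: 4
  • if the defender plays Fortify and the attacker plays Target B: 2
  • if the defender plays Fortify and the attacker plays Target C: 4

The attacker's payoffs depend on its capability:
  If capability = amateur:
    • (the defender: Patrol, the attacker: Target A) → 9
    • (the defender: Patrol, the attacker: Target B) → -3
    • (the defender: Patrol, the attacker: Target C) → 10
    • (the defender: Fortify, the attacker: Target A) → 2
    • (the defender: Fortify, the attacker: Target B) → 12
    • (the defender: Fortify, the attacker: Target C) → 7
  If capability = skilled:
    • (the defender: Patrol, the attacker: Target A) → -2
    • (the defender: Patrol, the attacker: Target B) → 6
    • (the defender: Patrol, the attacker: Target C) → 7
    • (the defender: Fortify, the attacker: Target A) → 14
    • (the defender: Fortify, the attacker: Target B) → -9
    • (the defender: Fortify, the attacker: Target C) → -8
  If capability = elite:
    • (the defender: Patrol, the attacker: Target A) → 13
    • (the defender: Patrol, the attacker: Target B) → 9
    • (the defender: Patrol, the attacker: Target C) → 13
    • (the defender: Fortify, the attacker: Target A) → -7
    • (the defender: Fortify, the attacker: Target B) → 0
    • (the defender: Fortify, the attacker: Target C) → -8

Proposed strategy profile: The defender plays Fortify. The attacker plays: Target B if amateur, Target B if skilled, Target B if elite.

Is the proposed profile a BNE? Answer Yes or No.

No

The defender plays Fortify: E[Fortify] = 0.75·(2) + 0.125·(2) + 0.125·(2) = 2; E[Patrol] = -9. Best-responding. ✓
The attacker (capability amateur), facing Fortify: Target A gives 2, Target B gives 12, Target C gives 7. Proposed Target B is best. ✓
The attacker (capability skilled), facing Fortify: Target A gives 14, Target B gives -9, Target C gives -8. Proposed Target B is not best — profitable deviation exists. ✗
The attacker (capability elite), facing Fortify: Target A gives -7, Target B gives 0, Target C gives -8. Proposed Target B is best. ✓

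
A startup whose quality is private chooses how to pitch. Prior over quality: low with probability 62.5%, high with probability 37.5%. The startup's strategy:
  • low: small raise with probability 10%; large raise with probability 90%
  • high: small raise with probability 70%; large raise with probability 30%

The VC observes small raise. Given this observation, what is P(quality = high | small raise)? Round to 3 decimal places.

P(small raise) = 0.625·0.1 + 0.375·0.7 = 0.325
P(high | small raise) = (0.375·0.7) / 0.325 = 0.2625 / 0.325 = 0.807692

0.808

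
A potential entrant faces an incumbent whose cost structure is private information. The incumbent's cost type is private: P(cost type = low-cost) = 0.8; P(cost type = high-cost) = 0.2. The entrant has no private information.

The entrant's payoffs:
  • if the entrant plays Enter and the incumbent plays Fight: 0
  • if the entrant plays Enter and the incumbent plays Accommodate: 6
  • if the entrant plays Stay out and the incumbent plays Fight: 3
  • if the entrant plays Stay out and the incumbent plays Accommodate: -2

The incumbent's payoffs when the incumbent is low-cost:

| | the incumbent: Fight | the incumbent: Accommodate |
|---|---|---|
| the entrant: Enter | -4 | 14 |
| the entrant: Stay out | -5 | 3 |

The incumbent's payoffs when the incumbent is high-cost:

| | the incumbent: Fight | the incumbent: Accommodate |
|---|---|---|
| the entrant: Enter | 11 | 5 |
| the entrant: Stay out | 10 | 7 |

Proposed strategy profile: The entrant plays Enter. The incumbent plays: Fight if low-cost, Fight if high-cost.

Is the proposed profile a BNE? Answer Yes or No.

No

A profile is a BNE iff every type of every player is best-responding given beliefs about the other side.
The entrant plays Enter: E[Enter] = 0.8·(0) + 0.2·(0) = 0; E[Stay out] = 3. Not best-responding. ✗
The incumbent (cost type low-cost), facing Enter: Fight gives -4, Accommodate gives 14. Proposed Fight is not best — profitable deviation exists. ✗
The incumbent (cost type high-cost), facing Enter: Fight gives 11, Accommodate gives 5. Proposed Fight is best. ✓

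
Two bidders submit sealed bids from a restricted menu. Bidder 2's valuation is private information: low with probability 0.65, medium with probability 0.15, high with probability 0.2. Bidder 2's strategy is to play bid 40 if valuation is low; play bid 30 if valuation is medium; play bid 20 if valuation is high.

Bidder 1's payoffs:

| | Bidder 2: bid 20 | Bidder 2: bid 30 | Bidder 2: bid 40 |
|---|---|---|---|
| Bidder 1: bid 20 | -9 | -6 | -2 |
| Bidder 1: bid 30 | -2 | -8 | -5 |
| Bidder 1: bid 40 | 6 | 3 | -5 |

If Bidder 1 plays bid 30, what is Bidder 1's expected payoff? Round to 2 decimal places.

E[bid 30] = 0.65·(-5) + 0.15·(-8) + 0.2·(-2) = (-3.25) + (-1.2) + (-0.4) = -4.85

-4.85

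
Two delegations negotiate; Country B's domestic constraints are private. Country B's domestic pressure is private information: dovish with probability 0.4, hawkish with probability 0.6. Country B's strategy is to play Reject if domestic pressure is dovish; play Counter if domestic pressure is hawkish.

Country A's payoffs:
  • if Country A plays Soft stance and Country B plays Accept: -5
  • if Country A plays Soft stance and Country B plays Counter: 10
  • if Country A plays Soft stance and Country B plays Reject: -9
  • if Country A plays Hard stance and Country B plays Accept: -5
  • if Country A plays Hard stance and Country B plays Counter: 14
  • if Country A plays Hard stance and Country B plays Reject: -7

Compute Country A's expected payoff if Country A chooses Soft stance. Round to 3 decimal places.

2.400

E[Soft stance] = 0.4·(-9) + 0.6·10 = (-3.6) + 6 = 2.4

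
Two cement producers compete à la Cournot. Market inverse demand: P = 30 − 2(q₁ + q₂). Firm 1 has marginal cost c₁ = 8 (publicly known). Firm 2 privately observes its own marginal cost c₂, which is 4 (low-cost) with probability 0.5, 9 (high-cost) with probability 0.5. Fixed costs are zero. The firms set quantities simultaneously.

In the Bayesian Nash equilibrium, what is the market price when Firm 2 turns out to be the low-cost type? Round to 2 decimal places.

Type-c best response for Firm 2: q₂(c) = (30 − c)/4 − q₁/2.
Firm 1 maximizes expected profit; its first-order condition is 30 − 4q₁ − 2E[q₂] − 8 = 0.
Substituting E[q₂] and solving: E[c₂] = 6.5, so q₁ = (30 − 2·8 + 6.5)/6 = 3.41667.
q₂(low-cost) = 4.79167, so P = 30 − 2·(3.41667 + 4.79167) = 13.5833.

13.58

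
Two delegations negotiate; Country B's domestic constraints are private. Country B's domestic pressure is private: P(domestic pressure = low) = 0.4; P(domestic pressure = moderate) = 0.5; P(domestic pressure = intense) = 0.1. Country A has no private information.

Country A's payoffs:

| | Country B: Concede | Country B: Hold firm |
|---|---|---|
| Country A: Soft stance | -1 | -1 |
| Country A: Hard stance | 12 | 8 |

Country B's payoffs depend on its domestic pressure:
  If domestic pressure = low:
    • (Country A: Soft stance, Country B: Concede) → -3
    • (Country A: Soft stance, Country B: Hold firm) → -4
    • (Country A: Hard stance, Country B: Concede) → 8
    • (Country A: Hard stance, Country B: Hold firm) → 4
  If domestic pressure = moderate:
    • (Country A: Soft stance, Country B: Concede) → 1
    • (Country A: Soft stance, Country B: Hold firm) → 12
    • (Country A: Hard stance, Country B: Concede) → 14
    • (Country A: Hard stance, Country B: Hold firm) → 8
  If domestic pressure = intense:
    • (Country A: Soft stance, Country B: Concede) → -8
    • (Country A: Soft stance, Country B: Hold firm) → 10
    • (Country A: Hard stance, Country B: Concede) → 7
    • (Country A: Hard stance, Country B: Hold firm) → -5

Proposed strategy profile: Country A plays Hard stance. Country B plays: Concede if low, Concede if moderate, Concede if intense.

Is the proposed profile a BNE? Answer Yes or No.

Country A plays Hard stance: E[Hard stance] = 0.4·(12) + 0.5·(12) + 0.1·(12) = 12; E[Soft stance] = -1. Best-responding. ✓
Country B (domestic pressure low), facing Hard stance: Concede gives 8, Hold firm gives 4. Proposed Concede is best. ✓
Country B (domestic pressure moderate), facing Hard stance: Concede gives 14, Hold firm gives 8. Proposed Concede is best. ✓
Country B (domestic pressure intense), facing Hard stance: Concede gives 7, Hold firm gives -5. Proposed Concede is best. ✓

Yes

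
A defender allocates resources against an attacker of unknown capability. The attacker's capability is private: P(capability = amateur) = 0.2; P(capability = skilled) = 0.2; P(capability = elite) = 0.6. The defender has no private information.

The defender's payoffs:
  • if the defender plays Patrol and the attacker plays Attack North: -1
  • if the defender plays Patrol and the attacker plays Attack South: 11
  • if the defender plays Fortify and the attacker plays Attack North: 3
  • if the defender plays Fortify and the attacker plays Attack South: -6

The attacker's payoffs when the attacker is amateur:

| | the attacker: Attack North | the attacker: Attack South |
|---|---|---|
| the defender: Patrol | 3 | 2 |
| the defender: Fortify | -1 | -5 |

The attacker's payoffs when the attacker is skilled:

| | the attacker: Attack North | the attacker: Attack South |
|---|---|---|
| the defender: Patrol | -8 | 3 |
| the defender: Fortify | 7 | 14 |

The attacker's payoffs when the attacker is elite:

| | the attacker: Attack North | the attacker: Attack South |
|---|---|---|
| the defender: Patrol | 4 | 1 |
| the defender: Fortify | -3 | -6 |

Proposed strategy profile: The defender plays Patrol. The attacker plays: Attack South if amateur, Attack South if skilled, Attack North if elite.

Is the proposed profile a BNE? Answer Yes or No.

No

The defender plays Patrol: E[Patrol] = 0.2·(11) + 0.2·(11) + 0.6·(-1) = 3.8; E[Fortify] = -0.6. Best-responding. ✓
The attacker (capability amateur), facing Patrol: Attack North gives 3, Attack South gives 2. Proposed Attack South is not best — profitable deviation exists. ✗
The attacker (capability skilled), facing Patrol: Attack North gives -8, Attack South gives 3. Proposed Attack South is best. ✓
The attacker (capability elite), facing Patrol: Attack North gives 4, Attack South gives 1. Proposed Attack North is best. ✓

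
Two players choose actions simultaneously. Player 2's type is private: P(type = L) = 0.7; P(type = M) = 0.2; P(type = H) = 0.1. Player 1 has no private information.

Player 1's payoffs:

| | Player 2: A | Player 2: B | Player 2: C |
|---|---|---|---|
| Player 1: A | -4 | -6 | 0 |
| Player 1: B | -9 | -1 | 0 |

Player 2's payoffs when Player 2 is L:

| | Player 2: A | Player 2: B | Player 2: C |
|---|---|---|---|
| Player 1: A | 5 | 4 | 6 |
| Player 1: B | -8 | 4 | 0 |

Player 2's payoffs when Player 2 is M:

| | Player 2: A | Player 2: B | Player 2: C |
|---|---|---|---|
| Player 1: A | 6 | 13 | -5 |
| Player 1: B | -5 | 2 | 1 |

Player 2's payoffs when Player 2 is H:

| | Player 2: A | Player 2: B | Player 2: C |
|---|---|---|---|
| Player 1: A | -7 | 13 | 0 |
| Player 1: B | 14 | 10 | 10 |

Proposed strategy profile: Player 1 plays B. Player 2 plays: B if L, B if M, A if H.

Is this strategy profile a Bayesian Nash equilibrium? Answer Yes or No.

Player 1 plays B: E[B] = 0.7·(-1) + 0.2·(-1) + 0.1·(-9) = -1.8; E[A] = -5.8. Best-responding. ✓
Player 2 (type L), facing B: A gives -8, B gives 4, C gives 0. Proposed B is best. ✓
Player 2 (type M), facing B: A gives -5, B gives 2, C gives 1. Proposed B is best. ✓
Player 2 (type H), facing B: A gives 14, B gives 10, C gives 10. Proposed A is best. ✓

Yes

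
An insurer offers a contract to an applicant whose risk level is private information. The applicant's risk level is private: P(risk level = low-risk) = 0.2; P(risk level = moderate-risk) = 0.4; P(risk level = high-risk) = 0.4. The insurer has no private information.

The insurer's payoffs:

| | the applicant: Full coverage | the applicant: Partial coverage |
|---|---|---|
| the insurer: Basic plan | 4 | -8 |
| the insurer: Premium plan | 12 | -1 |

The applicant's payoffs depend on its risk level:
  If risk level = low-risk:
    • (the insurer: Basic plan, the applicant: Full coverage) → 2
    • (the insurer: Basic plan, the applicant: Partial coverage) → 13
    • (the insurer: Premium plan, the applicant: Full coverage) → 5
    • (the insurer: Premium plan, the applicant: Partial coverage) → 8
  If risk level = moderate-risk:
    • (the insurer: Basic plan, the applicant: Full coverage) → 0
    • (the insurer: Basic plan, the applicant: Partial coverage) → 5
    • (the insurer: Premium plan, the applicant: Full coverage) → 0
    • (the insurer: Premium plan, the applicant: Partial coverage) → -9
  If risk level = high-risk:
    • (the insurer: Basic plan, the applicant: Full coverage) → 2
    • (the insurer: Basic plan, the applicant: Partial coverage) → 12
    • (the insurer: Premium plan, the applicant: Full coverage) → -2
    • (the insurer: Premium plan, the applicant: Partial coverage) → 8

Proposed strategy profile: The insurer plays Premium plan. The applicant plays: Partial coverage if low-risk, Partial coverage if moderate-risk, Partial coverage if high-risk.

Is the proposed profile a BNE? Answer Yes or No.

No

The insurer plays Premium plan: E[Premium plan] = 0.2·(-1) + 0.4·(-1) + 0.4·(-1) = -1; E[Basic plan] = -8. Best-responding. ✓
The applicant (risk level low-risk), facing Premium plan: Full coverage gives 5, Partial coverage gives 8. Proposed Partial coverage is best. ✓
The applicant (risk level moderate-risk), facing Premium plan: Full coverage gives 0, Partial coverage gives -9. Proposed Partial coverage is not best — profitable deviation exists. ✗
The applicant (risk level high-risk), facing Premium plan: Full coverage gives -2, Partial coverage gives 8. Proposed Partial coverage is best. ✓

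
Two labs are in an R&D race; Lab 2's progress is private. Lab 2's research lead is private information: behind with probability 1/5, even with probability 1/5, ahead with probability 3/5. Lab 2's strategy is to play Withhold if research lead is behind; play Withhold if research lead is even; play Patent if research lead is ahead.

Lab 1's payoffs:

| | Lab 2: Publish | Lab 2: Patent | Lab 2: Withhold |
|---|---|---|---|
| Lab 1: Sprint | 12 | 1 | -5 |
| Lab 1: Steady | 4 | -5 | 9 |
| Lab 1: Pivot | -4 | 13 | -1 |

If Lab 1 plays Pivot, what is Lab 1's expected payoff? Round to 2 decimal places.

E[Pivot] = 1/5·(-1) + 1/5·(-1) + 3/5·13 = (-1/5) + (-1/5) + 39/5 = 37/5

7.40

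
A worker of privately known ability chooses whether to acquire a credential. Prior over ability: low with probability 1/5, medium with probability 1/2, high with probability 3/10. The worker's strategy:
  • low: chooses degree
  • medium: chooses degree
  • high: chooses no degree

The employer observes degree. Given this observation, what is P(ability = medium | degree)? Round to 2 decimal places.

0.71

Apply Bayes' rule using the sender's strategy as the likelihood.
P(degree) = (1/5)·1 + (1/2)·1 + (3/10)·0 = 7/10
P(medium | degree) = ((1/2)·1) / (7/10) = (1/2) / (7/10) = 5/7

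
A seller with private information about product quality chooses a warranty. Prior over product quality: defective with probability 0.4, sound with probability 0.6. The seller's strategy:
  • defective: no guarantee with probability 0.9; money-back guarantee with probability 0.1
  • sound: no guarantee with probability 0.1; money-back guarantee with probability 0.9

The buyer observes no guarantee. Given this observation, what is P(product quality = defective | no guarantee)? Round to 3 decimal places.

0.857

P(no guarantee) = 0.4·0.9 + 0.6·0.1 = 0.42
P(defective | no guarantee) = (0.4·0.9) / 0.42 = 0.36 / 0.42 = 0.857143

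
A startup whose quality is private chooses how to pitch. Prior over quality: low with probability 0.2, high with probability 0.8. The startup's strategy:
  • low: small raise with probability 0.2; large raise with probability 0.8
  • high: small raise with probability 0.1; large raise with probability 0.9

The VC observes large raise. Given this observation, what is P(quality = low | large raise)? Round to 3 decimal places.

0.182

P(large raise) = 0.2·0.8 + 0.8·0.9 = 0.88
P(low | large raise) = (0.2·0.8) / 0.88 = 0.16 / 0.88 = 0.181818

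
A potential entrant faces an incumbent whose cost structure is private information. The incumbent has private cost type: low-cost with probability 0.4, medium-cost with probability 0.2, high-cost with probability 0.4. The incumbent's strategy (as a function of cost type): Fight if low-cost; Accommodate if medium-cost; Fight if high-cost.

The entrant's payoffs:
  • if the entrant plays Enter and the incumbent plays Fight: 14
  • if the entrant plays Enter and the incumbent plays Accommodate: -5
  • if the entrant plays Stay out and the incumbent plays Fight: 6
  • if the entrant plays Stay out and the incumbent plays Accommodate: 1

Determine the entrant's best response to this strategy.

E[Enter] = 0.4·(14) + 0.2·(-5) + 0.4·(14) = 10.2
E[Stay out] = 0.4·(6) + 0.2·(1) + 0.4·(6) = 5
Best response: Enter (10.2 is the largest).

Enter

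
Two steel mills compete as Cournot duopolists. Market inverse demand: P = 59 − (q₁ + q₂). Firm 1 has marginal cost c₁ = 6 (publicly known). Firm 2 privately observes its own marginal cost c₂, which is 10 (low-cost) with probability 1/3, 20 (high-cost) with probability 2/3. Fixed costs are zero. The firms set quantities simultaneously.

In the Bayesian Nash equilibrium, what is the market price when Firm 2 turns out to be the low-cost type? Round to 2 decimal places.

23.89

Firm 2 with cost c maximizes (59 − (q₁+q₂) − c)·q₂, giving q₂(c) = (59 − c − q₁)/2.
E[c₂] = 1/3·10 + 2/3·20 = 16.6667
Firm 1's FOC against E[q₂] yields q₁ = (59 − 2·6 + E[c₂])/3 = (59 − 12 + 16.6667)/3 = 21.2222.
q₂(low-cost) = 13.8889, so P = 59 − (21.2222 + 13.8889) = 23.8889.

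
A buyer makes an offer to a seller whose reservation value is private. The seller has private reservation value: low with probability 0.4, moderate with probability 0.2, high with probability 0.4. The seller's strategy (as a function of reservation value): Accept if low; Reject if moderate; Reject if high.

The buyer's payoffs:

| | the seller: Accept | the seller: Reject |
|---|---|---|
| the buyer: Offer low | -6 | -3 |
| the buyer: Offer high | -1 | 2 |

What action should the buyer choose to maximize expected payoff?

Offer high

E[Offer low] = 0.4·(-6) + 0.2·(-3) + 0.4·(-3) = -4.2
E[Offer high] = 0.4·(-1) + 0.2·(2) + 0.4·(2) = 0.8
Best response: Offer high (0.8 is the largest).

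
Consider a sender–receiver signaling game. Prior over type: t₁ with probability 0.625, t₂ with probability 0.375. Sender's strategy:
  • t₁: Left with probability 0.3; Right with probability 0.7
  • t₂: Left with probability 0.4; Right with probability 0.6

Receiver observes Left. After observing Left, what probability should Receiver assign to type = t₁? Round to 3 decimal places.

0.556

P(Left) = 0.625·0.3 + 0.375·0.4 = 0.3375
P(t₁ | Left) = (0.625·0.3) / 0.3375 = 0.1875 / 0.3375 = 0.555556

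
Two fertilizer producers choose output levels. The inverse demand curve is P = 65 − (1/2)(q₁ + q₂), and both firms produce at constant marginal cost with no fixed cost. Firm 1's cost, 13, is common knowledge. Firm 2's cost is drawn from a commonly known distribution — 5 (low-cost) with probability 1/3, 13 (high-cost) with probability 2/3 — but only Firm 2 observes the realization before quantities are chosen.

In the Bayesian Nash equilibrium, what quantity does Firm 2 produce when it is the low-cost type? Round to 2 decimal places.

43.56

Type-c best response for Firm 2: q₂(c) = (65 − c) − q₁/2.
Firm 1 maximizes expected profit; its first-order condition is 65 − q₁ − (1/2)E[q₂] − 13 = 0.
Substituting E[q₂] and solving: E[c₂] = 10.3333, so q₁ = (65 − 2·13 + 10.3333)/(3/2) = 32.8889.
q₂(low-cost) = (65 − 5 − (1/2)·32.8889) = 43.5556.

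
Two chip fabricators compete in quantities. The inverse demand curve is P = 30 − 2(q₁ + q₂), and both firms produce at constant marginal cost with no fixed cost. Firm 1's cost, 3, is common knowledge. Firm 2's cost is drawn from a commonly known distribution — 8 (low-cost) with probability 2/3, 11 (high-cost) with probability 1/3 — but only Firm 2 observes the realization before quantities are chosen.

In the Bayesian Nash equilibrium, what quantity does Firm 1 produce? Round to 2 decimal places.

Type-c best response for Firm 2: q₂(c) = (30 − c)/4 − q₁/2.
Firm 1 maximizes expected profit; its first-order condition is 30 − 4q₁ − 2E[q₂] − 3 = 0.
Substituting E[q₂] and solving: E[c₂] = 9, so q₁ = (30 − 2·3 + 9)/6 = 5.5.

5.50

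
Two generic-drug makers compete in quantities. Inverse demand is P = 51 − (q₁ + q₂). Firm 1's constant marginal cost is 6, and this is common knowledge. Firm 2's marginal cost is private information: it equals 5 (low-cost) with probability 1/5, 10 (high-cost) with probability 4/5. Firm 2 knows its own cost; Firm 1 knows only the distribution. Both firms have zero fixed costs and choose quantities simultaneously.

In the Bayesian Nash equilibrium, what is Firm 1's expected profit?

256

Each type of Firm 2 best-responds to q₁; Firm 1 best-responds to the expected q₂ over Firm 2's types.
Firm 2 with cost c maximizes (51 − (q₁+q₂) − c)·q₂, giving q₂(c) = (51 − c − q₁)/2.
E[c₂] = 1/5·5 + 4/5·10 = 9
Firm 1's FOC against E[q₂] yields q₁ = (51 − 2·6 + E[c₂])/3 = (51 − 12 + 9)/3 = 16.
E[P] = 51 − (q₁ + E[q₂]) = 22; Firm 1's expected profit = (E[P] − 6)·q₁ = (22 − 6)·16 = 256.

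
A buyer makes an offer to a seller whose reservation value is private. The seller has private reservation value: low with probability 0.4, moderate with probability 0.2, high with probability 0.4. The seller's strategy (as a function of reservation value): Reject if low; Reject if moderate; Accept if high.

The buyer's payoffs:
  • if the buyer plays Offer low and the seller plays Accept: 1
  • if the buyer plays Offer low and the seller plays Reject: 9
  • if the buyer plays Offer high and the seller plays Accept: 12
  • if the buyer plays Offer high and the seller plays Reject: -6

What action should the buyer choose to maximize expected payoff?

Compute the buyer's expected payoff for each action, taking the expectation over the seller's type.
E[Offer low] = 0.4·(9) + 0.2·(9) + 0.4·(1) = 5.8
E[Offer high] = 0.4·(-6) + 0.2·(-6) + 0.4·(12) = 1.2
Best response: Offer low (5.8 is the largest).

Offer low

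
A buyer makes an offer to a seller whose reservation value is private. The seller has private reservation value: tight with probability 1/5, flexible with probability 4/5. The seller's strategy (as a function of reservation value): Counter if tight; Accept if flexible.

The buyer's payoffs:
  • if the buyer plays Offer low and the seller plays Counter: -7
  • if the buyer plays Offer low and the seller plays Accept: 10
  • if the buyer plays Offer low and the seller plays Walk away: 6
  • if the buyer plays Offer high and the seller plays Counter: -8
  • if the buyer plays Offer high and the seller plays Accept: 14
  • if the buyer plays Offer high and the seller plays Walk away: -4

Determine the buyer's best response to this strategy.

Offer high

E[Offer low] = 1/5·(-7) + 4/5·(10) = 33/5
E[Offer high] = 1/5·(-8) + 4/5·(14) = 48/5
Best response: Offer high (48/5 is the largest).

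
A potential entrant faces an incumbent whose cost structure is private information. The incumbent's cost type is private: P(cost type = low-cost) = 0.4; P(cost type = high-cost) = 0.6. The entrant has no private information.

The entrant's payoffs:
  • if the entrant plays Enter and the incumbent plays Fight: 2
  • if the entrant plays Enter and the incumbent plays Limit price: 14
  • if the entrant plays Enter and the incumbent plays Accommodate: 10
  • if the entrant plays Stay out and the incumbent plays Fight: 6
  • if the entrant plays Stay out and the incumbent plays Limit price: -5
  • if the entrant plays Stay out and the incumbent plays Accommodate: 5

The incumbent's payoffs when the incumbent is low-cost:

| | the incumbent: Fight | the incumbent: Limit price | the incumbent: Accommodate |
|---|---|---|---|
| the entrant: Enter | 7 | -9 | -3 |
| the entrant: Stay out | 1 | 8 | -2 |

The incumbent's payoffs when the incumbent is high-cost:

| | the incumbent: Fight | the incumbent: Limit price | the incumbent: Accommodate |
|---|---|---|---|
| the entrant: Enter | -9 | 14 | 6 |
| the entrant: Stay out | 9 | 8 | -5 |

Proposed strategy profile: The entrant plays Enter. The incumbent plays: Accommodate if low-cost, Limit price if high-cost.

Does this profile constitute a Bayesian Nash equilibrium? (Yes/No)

No

A profile is a BNE iff every type of every player is best-responding given beliefs about the other side.
The entrant plays Enter: E[Enter] = 0.4·(10) + 0.6·(14) = 12.4; E[Stay out] = -1. Best-responding. ✓
The incumbent (cost type low-cost), facing Enter: Fight gives 7, Limit price gives -9, Accommodate gives -3. Proposed Accommodate is not best — profitable deviation exists. ✗
The incumbent (cost type high-cost), facing Enter: Fight gives -9, Limit price gives 14, Accommodate gives 6. Proposed Limit price is best. ✓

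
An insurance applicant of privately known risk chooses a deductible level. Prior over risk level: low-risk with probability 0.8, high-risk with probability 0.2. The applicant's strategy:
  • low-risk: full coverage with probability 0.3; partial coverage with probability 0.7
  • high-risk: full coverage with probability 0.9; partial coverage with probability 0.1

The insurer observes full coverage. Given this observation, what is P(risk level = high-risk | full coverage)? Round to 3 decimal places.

P(full coverage) = 0.8·0.3 + 0.2·0.9 = 0.42
P(high-risk | full coverage) = (0.2·0.9) / 0.42 = 0.18 / 0.42 = 0.428571

0.429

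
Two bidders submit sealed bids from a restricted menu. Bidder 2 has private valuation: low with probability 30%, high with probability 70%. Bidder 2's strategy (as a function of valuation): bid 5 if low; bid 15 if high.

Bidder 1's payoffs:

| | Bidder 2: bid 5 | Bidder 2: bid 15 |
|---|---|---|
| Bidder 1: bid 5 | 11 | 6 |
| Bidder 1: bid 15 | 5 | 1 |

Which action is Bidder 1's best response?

E[bid 5] = 0.3·(11) + 0.7·(6) = 7.5
E[bid 15] = 0.3·(5) + 0.7·(1) = 2.2
Best response: bid 5 (7.5 is the largest).

bid 5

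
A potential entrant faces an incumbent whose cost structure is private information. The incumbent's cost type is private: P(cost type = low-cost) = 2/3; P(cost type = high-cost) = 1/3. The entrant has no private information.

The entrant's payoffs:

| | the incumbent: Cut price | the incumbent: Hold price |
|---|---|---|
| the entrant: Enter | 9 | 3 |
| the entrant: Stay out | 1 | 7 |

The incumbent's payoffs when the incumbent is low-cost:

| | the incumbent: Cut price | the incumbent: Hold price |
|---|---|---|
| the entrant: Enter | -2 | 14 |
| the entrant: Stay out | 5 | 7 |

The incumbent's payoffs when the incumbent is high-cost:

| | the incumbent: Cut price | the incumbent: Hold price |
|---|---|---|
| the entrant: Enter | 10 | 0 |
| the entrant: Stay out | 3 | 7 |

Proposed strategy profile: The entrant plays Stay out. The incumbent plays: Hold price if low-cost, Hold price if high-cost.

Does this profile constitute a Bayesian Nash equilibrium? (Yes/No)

Yes

A profile is a BNE iff every type of every player is best-responding given beliefs about the other side.
The entrant plays Stay out: E[Stay out] = 2/3·(7) + 1/3·(7) = 7; E[Enter] = 3. Best-responding. ✓
The incumbent (cost type low-cost), facing Stay out: Cut price gives 5, Hold price gives 7. Proposed Hold price is best. ✓
The incumbent (cost type high-cost), facing Stay out: Cut price gives 3, Hold price gives 7. Proposed Hold price is best. ✓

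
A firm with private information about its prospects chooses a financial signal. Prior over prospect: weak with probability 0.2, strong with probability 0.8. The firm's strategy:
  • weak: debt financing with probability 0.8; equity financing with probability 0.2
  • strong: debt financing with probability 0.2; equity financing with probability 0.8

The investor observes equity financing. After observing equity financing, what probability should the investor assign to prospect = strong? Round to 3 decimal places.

0.941

Apply Bayes' rule using the sender's strategy as the likelihood.
P(equity financing) = 0.2·0.2 + 0.8·0.8 = 0.68
P(strong | equity financing) = (0.8·0.8) / 0.68 = 0.64 / 0.68 = 0.941176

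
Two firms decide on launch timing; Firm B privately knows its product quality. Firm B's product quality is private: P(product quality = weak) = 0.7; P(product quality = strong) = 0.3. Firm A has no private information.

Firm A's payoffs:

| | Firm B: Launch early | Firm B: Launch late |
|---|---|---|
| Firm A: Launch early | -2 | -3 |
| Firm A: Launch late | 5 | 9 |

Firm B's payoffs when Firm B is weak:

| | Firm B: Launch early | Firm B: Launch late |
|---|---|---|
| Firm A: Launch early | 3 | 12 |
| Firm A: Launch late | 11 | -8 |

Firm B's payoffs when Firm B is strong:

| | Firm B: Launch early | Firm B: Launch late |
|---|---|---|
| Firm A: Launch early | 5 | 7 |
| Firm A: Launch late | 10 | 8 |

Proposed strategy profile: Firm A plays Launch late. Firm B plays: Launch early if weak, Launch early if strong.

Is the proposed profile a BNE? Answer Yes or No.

Yes

Firm A plays Launch late: E[Launch late] = 0.7·(5) + 0.3·(5) = 5; E[Launch early] = -2. Best-responding. ✓
Firm B (product quality weak), facing Launch late: Launch early gives 11, Launch late gives -8. Proposed Launch early is best. ✓
Firm B (product quality strong), facing Launch late: Launch early gives 10, Launch late gives 8. Proposed Launch early is best. ✓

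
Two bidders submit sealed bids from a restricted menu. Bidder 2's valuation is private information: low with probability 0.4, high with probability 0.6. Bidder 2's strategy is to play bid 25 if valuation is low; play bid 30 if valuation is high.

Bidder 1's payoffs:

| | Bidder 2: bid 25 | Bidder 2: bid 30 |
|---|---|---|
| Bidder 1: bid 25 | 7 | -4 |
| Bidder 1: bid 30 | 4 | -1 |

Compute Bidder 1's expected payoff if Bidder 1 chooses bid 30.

E[bid 30] = 0.4·4 + 0.6·(-1) = 1.6 + (-0.6) = 1

1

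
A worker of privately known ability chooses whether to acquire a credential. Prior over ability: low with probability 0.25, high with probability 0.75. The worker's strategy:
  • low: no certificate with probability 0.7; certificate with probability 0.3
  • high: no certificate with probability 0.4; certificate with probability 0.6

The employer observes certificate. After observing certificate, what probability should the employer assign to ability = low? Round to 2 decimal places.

P(certificate) = 0.25·0.3 + 0.75·0.6 = 0.525
P(low | certificate) = (0.25·0.3) / 0.525 = 0.075 / 0.525 = 0.142857

0.14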